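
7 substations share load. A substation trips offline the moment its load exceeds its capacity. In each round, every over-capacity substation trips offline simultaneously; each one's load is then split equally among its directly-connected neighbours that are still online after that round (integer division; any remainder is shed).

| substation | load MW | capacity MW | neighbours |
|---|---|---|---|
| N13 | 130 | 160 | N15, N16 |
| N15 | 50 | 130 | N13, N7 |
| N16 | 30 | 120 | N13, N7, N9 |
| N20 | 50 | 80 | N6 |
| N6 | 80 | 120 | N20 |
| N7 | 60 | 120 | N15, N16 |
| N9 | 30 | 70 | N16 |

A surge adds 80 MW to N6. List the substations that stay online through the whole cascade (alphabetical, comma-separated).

Round 1 — N6 at 160 > 120. N6 trips offline.
  N6 sheds 160 MW to N20: 160 each.
    N20: 50+160 = 210 > 80
Round 2 — N20 trips offline.
  N20 sheds 210 MW: no online neighbours, lost.
No further trips.

N13, N15, N16, N7, N9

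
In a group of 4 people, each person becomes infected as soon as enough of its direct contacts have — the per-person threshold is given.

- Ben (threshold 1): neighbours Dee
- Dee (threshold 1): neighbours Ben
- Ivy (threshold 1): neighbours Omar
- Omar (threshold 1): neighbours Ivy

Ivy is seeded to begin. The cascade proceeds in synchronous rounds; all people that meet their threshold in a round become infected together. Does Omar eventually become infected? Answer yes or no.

Round 1 — Ivy becomes infected (initial).
Round 2 — checking thresholds:
  Omar: 1 of 1 neighbours ≥ 1, becomes infected.
Round 3 — no new infections; cascade stops.

yes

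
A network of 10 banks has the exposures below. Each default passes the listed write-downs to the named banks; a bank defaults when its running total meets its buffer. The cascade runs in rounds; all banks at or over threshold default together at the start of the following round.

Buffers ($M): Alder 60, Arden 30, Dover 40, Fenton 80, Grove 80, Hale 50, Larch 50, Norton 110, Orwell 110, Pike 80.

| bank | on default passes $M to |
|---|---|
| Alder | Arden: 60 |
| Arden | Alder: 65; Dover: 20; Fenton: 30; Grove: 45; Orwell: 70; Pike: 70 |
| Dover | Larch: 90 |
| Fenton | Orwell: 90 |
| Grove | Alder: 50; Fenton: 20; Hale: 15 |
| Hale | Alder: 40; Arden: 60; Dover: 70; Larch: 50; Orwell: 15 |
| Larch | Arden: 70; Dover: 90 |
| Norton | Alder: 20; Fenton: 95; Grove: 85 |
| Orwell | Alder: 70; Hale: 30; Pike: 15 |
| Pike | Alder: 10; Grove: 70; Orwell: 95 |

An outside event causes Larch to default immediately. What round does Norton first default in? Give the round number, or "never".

never

Round 1 — Larch defaults (initial).
  Arden: +70 → 70 ≥ 30
  Dover: +90 → 90 ≥ 40
Round 2 — Arden, Dover default.
  Alder: +65 → 65 ≥ 60
  Fenton: +30 → 30 < 80
  Grove: +45 → 45 < 80
  Orwell: +70 → 70 < 110
  Pike: +70 → 70 < 80
Round 3 — Alder defaults.
No further defaults.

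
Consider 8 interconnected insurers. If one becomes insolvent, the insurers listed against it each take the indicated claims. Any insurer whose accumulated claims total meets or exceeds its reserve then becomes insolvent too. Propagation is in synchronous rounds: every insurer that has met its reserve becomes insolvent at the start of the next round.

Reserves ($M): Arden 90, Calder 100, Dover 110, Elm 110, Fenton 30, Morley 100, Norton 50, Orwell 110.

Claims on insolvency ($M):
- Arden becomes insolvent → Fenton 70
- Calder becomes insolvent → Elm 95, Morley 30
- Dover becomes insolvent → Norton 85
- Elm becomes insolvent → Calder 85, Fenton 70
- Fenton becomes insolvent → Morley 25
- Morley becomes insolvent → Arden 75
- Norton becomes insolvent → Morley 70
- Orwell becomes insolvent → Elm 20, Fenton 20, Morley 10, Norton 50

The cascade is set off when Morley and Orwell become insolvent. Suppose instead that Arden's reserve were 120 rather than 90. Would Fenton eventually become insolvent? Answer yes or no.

With Arden's reserve at 120:
Round 1 — Morley, Orwell become insolvent (initial).
  Arden: +75 → 75 < 120
  Elm: +20 → 20 < 110
  Fenton: +20 → 20 < 30
  Norton: +50 → 50 ≥ 50
Round 2 — Norton becomes insolvent.
No further insolvencies.

no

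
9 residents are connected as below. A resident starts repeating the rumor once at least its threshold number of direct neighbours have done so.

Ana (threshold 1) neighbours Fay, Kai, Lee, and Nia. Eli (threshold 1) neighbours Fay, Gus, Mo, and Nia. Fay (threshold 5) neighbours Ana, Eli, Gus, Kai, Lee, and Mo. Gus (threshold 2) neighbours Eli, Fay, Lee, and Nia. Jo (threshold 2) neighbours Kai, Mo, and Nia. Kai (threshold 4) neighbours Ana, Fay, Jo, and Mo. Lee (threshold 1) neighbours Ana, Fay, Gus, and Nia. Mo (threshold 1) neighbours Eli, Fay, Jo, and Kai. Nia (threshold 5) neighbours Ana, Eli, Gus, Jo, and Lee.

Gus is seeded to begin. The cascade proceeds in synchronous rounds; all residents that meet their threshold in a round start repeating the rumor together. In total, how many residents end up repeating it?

6

Round 1 — Gus starts repeating the rumor (initial).
Round 2 — checking thresholds:
  Eli: 1 of 4 neighbours ≥ 1, starts repeating the rumor.
  Fay: 1 of 6 neighbours < 5, holds.
  Lee: 1 of 4 neighbours ≥ 1, starts repeating the rumor.
  Nia: 1 of 5 neighbours < 5, holds.
Round 3 — checking thresholds:
  Ana: 1 of 4 neighbours ≥ 1, starts repeating the rumor.
  Fay: 3 of 6 neighbours < 5, holds.
  Mo: 1 of 4 neighbours ≥ 1, starts repeating the rumor.
  Nia: 3 of 5 neighbours < 5, holds.
Round 4 — checking thresholds:
  Fay: 5 of 6 neighbours ≥ 5, starts repeating the rumor.
  Jo: 1 of 3 neighbours < 2, holds.
  Kai: 2 of 4 neighbours < 4, holds.
  Nia: 4 of 5 neighbours < 5, holds.
Round 5 — no new spreads; cascade stops.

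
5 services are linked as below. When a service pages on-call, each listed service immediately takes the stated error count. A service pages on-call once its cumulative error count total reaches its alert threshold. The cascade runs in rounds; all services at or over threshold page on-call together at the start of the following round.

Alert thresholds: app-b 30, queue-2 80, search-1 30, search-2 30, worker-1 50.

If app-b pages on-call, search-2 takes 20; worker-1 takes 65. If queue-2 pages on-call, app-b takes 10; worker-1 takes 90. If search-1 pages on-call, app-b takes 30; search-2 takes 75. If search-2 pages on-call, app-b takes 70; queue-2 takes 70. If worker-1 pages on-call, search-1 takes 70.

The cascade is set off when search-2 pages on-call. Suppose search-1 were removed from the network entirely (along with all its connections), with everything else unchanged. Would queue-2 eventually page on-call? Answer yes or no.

no

With search-1 removed:
Round 1 — search-2 pages on-call (initial).
  app-b: +70 → 70 ≥ 30
  queue-2: +70 → 70 < 80
Round 2 — app-b pages on-call.
  worker-1: +65 → 65 ≥ 50
Round 3 — worker-1 pages on-call.
No further pages.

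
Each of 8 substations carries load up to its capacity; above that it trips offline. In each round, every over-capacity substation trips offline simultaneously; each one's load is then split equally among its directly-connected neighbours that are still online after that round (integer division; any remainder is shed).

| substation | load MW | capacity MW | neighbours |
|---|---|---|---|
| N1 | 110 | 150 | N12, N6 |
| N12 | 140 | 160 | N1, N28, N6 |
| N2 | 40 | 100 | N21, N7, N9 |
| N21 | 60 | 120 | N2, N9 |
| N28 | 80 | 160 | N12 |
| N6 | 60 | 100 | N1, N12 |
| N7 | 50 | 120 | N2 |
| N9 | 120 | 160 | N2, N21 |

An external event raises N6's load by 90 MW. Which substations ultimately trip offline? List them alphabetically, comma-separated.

N1, N12, N28, N6

Round 1 — N6 at 150 > 100. N6 trips offline.
  N6 sheds 150 MW to N1, N12: 75 each.
    N1: 110+75 = 185 > 150
    N12: 140+75 = 215 > 160
Round 2 — N1, N12 trip offline.
  N1 sheds 185 MW: no online neighbours, lost.
  N12 sheds 215 MW to N28: 215 each.
    N28: 80+215 = 295 > 160
Round 3 — N28 trips offline.
  N28 sheds 295 MW: no online neighbours, lost.
No further trips.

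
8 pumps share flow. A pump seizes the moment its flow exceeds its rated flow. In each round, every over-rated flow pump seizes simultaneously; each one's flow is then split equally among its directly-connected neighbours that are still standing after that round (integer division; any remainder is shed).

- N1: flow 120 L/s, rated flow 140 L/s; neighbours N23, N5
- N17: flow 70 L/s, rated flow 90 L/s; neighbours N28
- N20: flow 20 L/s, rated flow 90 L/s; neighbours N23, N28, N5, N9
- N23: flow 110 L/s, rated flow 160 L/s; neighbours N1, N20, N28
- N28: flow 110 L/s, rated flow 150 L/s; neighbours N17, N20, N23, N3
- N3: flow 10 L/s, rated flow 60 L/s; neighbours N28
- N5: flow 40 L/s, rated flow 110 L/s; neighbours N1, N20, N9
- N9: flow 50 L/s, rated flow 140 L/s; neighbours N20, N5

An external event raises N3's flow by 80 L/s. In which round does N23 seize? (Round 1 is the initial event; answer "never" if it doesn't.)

3

Round 1 — N3 at 90 > 60. N3 seizes.
  N3 sheds 90 L/s to N28: 90 each.
    N28: 110+90 = 200 > 150
Round 2 — N28 seizes.
  N28 sheds 200 L/s to N17, N20, N23: 66 each (2 lost).
    N17: 70+66 = 136 > 90
    N20: 20+66 = 86 ≤ 90
    N23: 110+66 = 176 > 160
Round 3 — N17, N23 seize.
  N17 sheds 136 L/s: no online neighbours, lost.
  N23 sheds 176 L/s to N1, N20: 88 each.
    N1: 120+88 = 208 > 140
    N20: 86+88 = 174 > 90
Round 4 — N1, N20 seize.
  N1 sheds 208 L/s to N5: 208 each.
    N5: 40+208 = 248 > 110
  N20 sheds 174 L/s to N5, N9: 87 each.
    N5: 248+87 = 335 > 110
    N9: 50+87 = 137 ≤ 140
Round 5 — N5 seizes.
  N5 sheds 335 L/s to N9: 335 each.
    N9: 137+335 = 472 > 140
Round 6 — N9 seizes.
  N9 sheds 472 L/s: no online neighbours, lost.
No further seizures.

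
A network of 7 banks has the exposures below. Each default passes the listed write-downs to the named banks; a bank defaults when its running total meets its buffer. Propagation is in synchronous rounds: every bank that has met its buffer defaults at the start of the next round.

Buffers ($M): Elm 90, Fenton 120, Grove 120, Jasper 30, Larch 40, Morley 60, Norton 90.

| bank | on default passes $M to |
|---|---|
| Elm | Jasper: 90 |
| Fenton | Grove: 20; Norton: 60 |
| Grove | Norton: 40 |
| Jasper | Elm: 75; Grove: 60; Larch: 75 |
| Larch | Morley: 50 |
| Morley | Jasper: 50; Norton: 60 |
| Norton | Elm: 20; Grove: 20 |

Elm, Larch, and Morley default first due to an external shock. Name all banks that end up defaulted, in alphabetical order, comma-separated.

Elm, Jasper, Larch, Morley

Round 1 — Elm, Larch, Morley default (initial).
  Jasper: +90+50 → 140 ≥ 30
  Norton: +60 → 60 < 90
Round 2 — Jasper defaults.
  Grove: +60 → 60 < 120
No further defaults.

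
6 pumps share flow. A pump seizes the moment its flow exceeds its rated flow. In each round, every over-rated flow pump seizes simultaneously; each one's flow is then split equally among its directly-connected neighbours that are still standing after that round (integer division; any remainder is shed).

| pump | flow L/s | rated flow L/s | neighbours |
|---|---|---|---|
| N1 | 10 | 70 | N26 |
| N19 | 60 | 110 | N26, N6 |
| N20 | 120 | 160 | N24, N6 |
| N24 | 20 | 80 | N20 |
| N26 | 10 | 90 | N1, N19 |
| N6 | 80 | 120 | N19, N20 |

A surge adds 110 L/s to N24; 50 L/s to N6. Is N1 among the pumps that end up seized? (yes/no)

Round 1 — N24 at 130 > 80; N6 at 130 > 120. N24, N6 seize.
  N24 sheds 130 L/s to N20: 130 each.
    N20: 120+130 = 250 > 160
  N6 sheds 130 L/s to N19, N20: 65 each.
    N19: 60+65 = 125 > 110
    N20: 250+65 = 315 > 160
Round 2 — N19, N20 seize.
  N19 sheds 125 L/s to N26: 125 each.
    N26: 10+125 = 135 > 90
  N20 sheds 315 L/s: no online neighbours, lost.
Round 3 — N26 seizes.
  N26 sheds 135 L/s to N1: 135 each.
    N1: 10+135 = 145 > 70
Round 4 — N1 seizes.
  N1 sheds 145 L/s: no online neighbours, lost.
No further seizures.

yes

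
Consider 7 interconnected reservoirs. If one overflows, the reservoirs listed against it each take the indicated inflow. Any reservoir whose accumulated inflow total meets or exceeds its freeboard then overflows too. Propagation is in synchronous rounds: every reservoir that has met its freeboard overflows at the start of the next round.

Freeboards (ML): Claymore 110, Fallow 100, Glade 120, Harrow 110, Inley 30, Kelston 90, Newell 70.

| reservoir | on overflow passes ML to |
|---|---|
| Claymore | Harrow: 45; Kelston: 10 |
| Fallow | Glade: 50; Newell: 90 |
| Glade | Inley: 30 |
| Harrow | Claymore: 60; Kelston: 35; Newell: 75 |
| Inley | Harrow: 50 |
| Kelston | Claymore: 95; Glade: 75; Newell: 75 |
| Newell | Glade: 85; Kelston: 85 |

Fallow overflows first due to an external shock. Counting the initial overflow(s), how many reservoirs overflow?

Round 1 — Fallow overflows (initial).
  Glade: +50 → 50 < 120
  Newell: +90 → 90 ≥ 70
Round 2 — Newell overflows.
  Glade: +85 → 135 ≥ 120
  Kelston: +85 → 85 < 90
Round 3 — Glade overflows.
  Inley: +30 → 30 ≥ 30
Round 4 — Inley overflows.
  Harrow: +50 → 50 < 110
No further overflows.

4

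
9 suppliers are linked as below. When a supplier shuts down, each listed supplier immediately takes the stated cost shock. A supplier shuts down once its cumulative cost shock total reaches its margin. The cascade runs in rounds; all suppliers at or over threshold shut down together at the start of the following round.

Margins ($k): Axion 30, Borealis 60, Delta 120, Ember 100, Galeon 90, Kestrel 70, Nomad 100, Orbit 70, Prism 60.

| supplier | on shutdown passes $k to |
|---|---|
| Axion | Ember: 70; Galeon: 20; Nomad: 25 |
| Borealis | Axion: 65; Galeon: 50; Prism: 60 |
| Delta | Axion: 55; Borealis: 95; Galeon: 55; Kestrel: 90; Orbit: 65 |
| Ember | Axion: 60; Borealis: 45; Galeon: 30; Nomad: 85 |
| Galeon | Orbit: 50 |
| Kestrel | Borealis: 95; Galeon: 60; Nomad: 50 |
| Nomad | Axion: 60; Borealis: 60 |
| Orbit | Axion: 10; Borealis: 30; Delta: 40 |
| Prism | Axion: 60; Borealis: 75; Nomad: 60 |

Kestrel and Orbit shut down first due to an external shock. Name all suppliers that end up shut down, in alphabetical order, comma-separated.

Round 1 — Kestrel, Orbit shut down (initial).
  Axion: +10 → 10 < 30
  Borealis: +95+30 → 125 ≥ 60
  Delta: +40 → 40 < 120
  Galeon: +60 → 60 < 90
  Nomad: +50 → 50 < 100
Round 2 — Borealis shuts down.
  Axion: +65 → 75 ≥ 30
  Galeon: +50 → 110 ≥ 90
  Prism: +60 → 60 ≥ 60
Round 3 — Axion, Galeon, Prism shut down.
  Ember: +70 → 70 < 100
  Nomad: +25+60 → 135 ≥ 100
Round 4 — Nomad shuts down.
No further shutdowns.

Axion, Borealis, Galeon, Kestrel, Nomad, Orbit, Prism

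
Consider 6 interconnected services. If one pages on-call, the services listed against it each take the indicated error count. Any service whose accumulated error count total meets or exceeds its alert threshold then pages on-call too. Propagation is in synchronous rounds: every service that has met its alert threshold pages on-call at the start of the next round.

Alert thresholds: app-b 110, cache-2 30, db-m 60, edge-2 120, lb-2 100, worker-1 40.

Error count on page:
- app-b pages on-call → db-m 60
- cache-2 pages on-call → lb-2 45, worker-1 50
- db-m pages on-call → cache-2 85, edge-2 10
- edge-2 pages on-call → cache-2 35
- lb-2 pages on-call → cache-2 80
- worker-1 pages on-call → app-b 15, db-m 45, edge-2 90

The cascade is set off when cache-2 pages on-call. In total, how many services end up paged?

2

Round 1 — cache-2 pages on-call (initial).
  lb-2: +45 → 45 < 100
  worker-1: +50 → 50 ≥ 40
Round 2 — worker-1 pages on-call.
  app-b: +15 → 15 < 110
  db-m: +45 → 45 < 60
  edge-2: +90 → 90 < 120
No further pages.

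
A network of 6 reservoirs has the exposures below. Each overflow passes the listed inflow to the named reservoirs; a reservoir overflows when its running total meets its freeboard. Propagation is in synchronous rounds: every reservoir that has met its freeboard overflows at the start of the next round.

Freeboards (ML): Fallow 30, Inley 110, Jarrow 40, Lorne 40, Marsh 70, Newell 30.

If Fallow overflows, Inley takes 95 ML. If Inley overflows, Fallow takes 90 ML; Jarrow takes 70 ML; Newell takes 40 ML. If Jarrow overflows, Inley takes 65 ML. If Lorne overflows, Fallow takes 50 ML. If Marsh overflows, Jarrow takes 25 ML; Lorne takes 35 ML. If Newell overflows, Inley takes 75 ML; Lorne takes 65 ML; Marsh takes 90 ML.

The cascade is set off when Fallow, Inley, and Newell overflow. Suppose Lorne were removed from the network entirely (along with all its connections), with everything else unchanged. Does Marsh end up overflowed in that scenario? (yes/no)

With Lorne removed:
Round 1 — Fallow, Inley, Newell overflow (initial).
  Jarrow: +70 → 70 ≥ 40
  Marsh: +90 → 90 ≥ 70
Round 2 — Jarrow, Marsh overflow.
No further overflows.

yes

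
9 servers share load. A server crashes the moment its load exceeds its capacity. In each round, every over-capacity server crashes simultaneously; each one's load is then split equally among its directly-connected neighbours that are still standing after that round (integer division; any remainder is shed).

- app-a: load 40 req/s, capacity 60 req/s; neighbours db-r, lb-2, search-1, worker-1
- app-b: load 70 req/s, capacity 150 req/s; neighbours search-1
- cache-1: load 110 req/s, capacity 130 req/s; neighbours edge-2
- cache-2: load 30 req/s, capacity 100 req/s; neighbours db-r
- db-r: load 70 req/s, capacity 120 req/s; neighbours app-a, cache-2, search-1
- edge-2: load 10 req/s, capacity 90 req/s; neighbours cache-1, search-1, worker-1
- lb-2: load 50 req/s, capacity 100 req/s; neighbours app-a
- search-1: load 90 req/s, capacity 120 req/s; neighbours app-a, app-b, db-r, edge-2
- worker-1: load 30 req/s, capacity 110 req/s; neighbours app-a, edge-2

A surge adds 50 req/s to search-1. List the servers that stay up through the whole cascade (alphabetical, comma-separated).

Round 1 — search-1 at 140 > 120. search-1 crashes.
  search-1 sheds 140 req/s to app-a, app-b, db-r, edge-2: 35 each.
    app-a: 40+35 = 75 > 60
    app-b: 70+35 = 105 ≤ 150
    db-r: 70+35 = 105 ≤ 120
    edge-2: 10+35 = 45 ≤ 90
Round 2 — app-a crashes.
  app-a sheds 75 req/s to db-r, lb-2, worker-1: 25 each.
    db-r: 105+25 = 130 > 120
    lb-2: 50+25 = 75 ≤ 100
    worker-1: 30+25 = 55 ≤ 110
Round 3 — db-r crashes.
  db-r sheds 130 req/s to cache-2: 130 each.
    cache-2: 30+130 = 160 > 100
Round 4 — cache-2 crashes.
  cache-2 sheds 160 req/s: no online neighbours, lost.
No further crashes.

app-b, cache-1, edge-2, lb-2, worker-1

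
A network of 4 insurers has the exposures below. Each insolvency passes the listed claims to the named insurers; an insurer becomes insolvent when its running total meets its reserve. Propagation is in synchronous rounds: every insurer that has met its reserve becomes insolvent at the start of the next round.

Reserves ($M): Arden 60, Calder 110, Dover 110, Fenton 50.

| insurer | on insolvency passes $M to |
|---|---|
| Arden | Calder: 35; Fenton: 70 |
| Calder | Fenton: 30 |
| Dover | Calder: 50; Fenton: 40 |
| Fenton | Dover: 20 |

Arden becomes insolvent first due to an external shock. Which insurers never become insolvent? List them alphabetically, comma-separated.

Calder, Dover

Round 1 — Arden becomes insolvent (initial).
  Calder: +35 → 35 < 110
  Fenton: +70 → 70 ≥ 50
Round 2 — Fenton becomes insolvent.
  Dover: +20 → 20 < 110
No further insolvencies.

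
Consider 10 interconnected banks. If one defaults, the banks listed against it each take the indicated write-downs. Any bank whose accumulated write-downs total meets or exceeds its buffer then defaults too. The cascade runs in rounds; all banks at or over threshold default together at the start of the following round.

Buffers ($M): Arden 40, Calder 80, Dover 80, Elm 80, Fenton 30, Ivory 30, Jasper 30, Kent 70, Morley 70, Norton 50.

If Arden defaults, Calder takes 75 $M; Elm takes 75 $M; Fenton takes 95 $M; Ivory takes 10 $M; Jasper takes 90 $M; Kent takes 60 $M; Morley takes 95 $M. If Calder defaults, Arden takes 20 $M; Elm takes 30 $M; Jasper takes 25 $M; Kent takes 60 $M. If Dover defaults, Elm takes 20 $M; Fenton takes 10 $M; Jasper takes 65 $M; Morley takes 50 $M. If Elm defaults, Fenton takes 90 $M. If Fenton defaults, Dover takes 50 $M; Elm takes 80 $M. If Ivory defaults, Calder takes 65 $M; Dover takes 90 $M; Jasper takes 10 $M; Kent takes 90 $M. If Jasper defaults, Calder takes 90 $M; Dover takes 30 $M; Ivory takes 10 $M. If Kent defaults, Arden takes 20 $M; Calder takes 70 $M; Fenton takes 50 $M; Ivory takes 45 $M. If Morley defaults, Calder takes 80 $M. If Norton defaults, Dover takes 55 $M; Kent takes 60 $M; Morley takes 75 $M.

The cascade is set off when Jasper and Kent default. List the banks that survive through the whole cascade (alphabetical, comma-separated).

Round 1 — Jasper, Kent default (initial).
  Arden: +20 → 20 < 40
  Calder: +90+70 → 160 ≥ 80
  Dover: +30 → 30 < 80
  Fenton: +50 → 50 ≥ 30
  Ivory: +10+45 → 55 ≥ 30
Round 2 — Calder, Fenton, Ivory default.
  Arden: +20 → 40 ≥ 40
  Dover: +50+90 → 170 ≥ 80
  Elm: +30+80 → 110 ≥ 80
Round 3 — Arden, Dover, Elm default.
  Morley: +95+50 → 145 ≥ 70
Round 4 — Morley defaults.
No further defaults.

Norton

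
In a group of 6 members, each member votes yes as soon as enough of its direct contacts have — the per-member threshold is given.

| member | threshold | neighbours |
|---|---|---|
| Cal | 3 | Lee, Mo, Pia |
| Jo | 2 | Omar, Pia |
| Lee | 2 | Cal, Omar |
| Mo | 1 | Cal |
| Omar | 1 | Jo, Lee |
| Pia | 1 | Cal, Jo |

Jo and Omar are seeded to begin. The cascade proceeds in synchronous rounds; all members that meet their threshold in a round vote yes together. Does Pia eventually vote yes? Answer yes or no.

Round 1 — Jo, Omar vote yes (initial).
Round 2 — checking thresholds:
  Lee: 1 of 2 neighbours < 2, below threshold.
  Pia: 1 of 2 neighbours ≥ 1, votes yes.
Round 3 — no new yes votes; cascade stops.

yes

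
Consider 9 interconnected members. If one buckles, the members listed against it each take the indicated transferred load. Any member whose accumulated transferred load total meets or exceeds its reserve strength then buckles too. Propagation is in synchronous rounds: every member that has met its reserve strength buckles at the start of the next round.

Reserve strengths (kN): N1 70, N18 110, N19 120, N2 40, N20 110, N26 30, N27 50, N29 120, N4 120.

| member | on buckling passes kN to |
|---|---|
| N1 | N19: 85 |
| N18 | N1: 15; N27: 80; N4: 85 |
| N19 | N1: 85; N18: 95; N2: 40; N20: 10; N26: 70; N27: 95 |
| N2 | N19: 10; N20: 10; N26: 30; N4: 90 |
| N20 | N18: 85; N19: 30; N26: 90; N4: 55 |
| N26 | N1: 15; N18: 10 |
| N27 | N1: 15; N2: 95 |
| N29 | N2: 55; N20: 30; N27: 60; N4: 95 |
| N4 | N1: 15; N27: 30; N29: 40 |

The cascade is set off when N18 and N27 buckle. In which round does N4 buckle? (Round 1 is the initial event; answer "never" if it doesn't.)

3

Round 1 — N18, N27 buckle (initial).
  N1: +15+15 → 30 < 70
  N2: +95 → 95 ≥ 40
  N4: +85 → 85 < 120
Round 2 — N2 buckles.
  N19: +10 → 10 < 120
  N20: +10 → 10 < 110
  N26: +30 → 30 ≥ 30
  N4: +90 → 175 ≥ 120
Round 3 — N26, N4 buckle.
  N1: +15+15 → 60 < 70
  N29: +40 → 40 < 120
No further bucklings.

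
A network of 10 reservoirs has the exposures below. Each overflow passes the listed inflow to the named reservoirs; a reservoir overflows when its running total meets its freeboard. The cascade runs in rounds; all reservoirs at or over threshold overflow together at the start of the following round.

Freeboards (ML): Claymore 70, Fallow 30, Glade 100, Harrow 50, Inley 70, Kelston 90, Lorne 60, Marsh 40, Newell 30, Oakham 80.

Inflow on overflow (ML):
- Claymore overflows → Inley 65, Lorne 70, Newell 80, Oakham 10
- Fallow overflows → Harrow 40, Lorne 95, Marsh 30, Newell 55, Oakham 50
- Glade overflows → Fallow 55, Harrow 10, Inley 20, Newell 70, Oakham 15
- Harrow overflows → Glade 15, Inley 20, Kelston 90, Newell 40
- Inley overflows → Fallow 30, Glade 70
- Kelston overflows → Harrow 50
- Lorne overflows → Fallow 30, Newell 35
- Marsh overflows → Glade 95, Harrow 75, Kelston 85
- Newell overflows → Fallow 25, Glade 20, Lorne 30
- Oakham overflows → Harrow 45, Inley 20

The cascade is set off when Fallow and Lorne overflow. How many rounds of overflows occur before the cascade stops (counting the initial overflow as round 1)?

Round 1 — Fallow, Lorne overflow (initial).
  Harrow: +40 → 40 < 50
  Marsh: +30 → 30 < 40
  Newell: +55+35 → 90 ≥ 30
  Oakham: +50 → 50 < 80
Round 2 — Newell overflows.
  Glade: +20 → 20 < 100
No further overflows.

2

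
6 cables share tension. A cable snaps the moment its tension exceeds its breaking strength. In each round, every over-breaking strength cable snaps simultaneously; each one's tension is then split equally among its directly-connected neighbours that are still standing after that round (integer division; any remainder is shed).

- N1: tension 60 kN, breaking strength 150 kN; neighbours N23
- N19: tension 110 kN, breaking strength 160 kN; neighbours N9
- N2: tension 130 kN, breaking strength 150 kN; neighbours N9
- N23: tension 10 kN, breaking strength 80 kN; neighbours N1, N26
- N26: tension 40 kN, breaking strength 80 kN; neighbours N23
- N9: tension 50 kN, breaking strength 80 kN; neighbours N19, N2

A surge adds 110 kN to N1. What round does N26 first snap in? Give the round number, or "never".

3

Round 1 — N1 at 170 > 150. N1 snaps.
  N1 sheds 170 kN to N23: 170 each.
    N23: 10+170 = 180 > 80
Round 2 — N23 snaps.
  N23 sheds 180 kN to N26: 180 each.
    N26: 40+180 = 220 > 80
Round 3 — N26 snaps.
  N26 sheds 220 kN: no online neighbours, lost.
No further breaks.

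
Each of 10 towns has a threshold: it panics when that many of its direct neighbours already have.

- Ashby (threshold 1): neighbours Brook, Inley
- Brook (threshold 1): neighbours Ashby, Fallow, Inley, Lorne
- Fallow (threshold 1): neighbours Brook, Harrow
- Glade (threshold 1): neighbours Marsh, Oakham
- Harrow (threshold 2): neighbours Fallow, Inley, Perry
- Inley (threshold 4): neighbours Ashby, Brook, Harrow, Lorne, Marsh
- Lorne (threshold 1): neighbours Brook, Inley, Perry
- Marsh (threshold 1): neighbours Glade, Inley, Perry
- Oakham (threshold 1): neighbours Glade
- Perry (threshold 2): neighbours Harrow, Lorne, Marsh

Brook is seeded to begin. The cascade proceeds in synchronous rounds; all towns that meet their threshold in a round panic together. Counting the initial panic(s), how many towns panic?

Round 1 — Brook panics (initial).
Round 2 — checking thresholds:
  Ashby: 1 of 2 neighbours ≥ 1, panics.
  Fallow: 1 of 2 neighbours ≥ 1, panics.
  Inley: 1 of 5 neighbours < 4, not yet.
  Lorne: 1 of 3 neighbours ≥ 1, panics.
Round 3 — no new panics; cascade stops.

4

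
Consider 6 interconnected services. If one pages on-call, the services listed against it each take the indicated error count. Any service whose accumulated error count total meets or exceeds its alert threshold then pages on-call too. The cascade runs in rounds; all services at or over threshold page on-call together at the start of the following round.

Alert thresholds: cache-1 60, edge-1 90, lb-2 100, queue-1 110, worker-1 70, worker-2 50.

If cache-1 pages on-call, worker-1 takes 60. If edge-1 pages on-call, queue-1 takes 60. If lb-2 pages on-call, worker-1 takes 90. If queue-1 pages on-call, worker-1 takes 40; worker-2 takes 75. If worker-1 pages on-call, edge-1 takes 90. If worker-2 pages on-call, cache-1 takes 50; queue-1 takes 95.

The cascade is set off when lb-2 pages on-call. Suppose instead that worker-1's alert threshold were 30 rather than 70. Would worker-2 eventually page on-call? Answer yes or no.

no

With worker-1's alert threshold at 30:
Round 1 — lb-2 pages on-call (initial).
  worker-1: +90 → 90 ≥ 30
Round 2 — worker-1 pages on-call.
  edge-1: +90 → 90 ≥ 90
Round 3 — edge-1 pages on-call.
  queue-1: +60 → 60 < 110
No further pages.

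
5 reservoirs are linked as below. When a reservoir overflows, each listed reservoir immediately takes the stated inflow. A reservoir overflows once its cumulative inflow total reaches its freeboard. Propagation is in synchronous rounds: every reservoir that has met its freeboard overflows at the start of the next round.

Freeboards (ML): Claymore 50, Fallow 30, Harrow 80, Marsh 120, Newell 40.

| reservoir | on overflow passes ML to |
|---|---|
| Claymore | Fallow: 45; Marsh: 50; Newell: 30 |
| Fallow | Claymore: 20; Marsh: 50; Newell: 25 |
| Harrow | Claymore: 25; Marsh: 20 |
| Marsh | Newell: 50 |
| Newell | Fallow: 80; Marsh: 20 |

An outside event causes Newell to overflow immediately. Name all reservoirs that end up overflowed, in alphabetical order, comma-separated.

Round 1 — Newell overflows (initial).
  Fallow: +80 → 80 ≥ 30
  Marsh: +20 → 20 < 120
Round 2 — Fallow overflows.
  Claymore: +20 → 20 < 50
  Marsh: +50 → 70 < 120
No further overflows.

Fallow, Newell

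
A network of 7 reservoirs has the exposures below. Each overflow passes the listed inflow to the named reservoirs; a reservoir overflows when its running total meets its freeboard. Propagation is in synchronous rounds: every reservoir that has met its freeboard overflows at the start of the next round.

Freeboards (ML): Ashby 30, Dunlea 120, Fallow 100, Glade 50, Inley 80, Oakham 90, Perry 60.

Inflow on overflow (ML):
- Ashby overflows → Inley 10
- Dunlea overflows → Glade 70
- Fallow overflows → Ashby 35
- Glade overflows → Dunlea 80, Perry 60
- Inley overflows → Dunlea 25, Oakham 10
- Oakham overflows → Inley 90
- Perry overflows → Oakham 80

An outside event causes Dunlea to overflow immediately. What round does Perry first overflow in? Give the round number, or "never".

Round 1 — Dunlea overflows (initial).
  Glade: +70 → 70 ≥ 50
Round 2 — Glade overflows.
  Perry: +60 → 60 ≥ 60
Round 3 — Perry overflows.
  Oakham: +80 → 80 < 90
No further overflows.

3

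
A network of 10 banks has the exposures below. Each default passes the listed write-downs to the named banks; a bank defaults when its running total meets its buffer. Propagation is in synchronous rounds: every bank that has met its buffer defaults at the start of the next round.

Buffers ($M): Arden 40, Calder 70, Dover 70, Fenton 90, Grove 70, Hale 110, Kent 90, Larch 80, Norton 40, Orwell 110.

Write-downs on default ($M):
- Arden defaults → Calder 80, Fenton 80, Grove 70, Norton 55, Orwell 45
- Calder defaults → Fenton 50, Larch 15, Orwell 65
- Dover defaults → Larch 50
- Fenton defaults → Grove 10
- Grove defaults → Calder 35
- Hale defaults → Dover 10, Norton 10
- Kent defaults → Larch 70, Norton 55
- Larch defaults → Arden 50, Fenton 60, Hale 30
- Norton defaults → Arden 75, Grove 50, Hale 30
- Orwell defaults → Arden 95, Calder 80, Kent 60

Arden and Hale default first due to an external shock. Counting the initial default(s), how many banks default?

Round 1 — Arden, Hale default (initial).
  Calder: +80 → 80 ≥ 70
  Dover: +10 → 10 < 70
  Fenton: +80 → 80 < 90
  Grove: +70 → 70 ≥ 70
  Norton: +55+10 → 65 ≥ 40
  Orwell: +45 → 45 < 110
Round 2 — Calder, Grove, Norton default.
  Fenton: +50 → 130 ≥ 90
  Larch: +15 → 15 < 80
  Orwell: +65 → 110 ≥ 110
Round 3 — Fenton, Orwell default.
  Kent: +60 → 60 < 90
No further defaults.

7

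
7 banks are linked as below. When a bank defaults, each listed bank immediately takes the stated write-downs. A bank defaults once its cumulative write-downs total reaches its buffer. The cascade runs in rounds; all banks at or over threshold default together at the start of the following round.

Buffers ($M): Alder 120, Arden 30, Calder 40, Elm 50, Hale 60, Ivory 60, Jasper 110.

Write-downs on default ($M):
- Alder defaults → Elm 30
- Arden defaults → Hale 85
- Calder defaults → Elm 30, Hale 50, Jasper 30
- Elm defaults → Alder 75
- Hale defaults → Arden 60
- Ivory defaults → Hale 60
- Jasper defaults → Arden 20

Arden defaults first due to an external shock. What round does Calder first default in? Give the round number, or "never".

Round 1 — Arden defaults (initial).
  Hale: +85 → 85 ≥ 60
Round 2 — Hale defaults.
No further defaults.

never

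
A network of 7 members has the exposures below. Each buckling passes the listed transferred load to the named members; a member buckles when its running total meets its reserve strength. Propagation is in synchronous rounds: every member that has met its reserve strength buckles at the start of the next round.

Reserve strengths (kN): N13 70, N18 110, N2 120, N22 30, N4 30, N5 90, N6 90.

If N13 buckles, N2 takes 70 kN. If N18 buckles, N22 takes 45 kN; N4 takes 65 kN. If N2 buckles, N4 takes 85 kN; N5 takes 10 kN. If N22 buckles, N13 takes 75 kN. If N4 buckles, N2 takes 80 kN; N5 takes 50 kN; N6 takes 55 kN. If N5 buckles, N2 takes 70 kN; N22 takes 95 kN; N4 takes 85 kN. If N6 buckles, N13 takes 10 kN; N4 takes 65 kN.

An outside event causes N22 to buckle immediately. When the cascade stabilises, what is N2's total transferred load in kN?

Round 1 — N22 buckles (initial).
  N13: +75 → 75 ≥ 70
Round 2 — N13 buckles.
  N2: +70 → 70 < 120
No further bucklings.

70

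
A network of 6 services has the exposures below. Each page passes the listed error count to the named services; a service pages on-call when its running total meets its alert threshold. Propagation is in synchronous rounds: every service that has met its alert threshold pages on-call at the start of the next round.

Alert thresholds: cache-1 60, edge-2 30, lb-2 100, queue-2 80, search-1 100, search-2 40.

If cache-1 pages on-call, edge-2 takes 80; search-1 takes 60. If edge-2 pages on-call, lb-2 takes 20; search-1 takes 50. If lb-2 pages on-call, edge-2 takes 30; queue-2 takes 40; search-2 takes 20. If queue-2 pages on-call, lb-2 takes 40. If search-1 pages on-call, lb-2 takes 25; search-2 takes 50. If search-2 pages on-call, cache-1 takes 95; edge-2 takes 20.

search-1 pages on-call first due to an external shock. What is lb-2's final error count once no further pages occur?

Round 1 — search-1 pages on-call (initial).
  lb-2: +25 → 25 < 100
  search-2: +50 → 50 ≥ 40
Round 2 — search-2 pages on-call.
  cache-1: +95 → 95 ≥ 60
  edge-2: +20 → 20 < 30
Round 3 — cache-1 pages on-call.
  edge-2: +80 → 100 ≥ 30
Round 4 — edge-2 pages on-call.
  lb-2: +20 → 45 < 100
No further pages.

45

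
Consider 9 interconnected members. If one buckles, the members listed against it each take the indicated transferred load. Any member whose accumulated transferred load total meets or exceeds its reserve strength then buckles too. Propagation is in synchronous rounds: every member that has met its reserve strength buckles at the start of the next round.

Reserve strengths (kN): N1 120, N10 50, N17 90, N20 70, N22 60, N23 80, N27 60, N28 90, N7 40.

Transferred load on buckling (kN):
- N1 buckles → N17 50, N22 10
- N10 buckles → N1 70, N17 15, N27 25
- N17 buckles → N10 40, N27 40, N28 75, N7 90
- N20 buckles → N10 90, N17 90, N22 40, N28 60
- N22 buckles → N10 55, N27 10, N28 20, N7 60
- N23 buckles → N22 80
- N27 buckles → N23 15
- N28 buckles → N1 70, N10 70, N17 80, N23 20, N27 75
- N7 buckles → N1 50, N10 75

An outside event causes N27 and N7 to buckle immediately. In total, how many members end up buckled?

Round 1 — N27, N7 buckle (initial).
  N1: +50 → 50 < 120
  N10: +75 → 75 ≥ 50
  N23: +15 → 15 < 80
Round 2 — N10 buckles.
  N1: +70 → 120 ≥ 120
  N17: +15 → 15 < 90
Round 3 — N1 buckles.
  N17: +50 → 65 < 90
  N22: +10 → 10 < 60
No further bucklings.

4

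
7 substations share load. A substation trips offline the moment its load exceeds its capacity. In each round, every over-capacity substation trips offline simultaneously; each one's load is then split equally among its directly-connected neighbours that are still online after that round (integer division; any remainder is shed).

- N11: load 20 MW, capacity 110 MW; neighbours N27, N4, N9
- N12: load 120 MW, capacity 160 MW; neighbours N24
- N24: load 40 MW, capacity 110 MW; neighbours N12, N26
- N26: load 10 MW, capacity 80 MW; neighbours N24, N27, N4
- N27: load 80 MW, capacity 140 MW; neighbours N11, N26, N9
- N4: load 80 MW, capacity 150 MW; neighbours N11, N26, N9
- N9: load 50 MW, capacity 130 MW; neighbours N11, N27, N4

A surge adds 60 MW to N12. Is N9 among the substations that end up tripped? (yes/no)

Round 1 — N12 at 180 > 160. N12 trips offline.
  N12 sheds 180 MW to N24: 180 each.
    N24: 40+180 = 220 > 110
Round 2 — N24 trips offline.
  N24 sheds 220 MW to N26: 220 each.
    N26: 10+220 = 230 > 80
Round 3 — N26 trips offline.
  N26 sheds 230 MW to N27, N4: 115 each.
    N27: 80+115 = 195 > 140
    N4: 80+115 = 195 > 150
Round 4 — N27, N4 trip offline.
  N27 sheds 195 MW to N11, N9: 97 each (1 lost).
    N11: 20+97 = 117 > 110
    N9: 50+97 = 147 > 130
  N4 sheds 195 MW to N11, N9: 97 each (1 lost).
    N11: 117+97 = 214 > 110
    N9: 147+97 = 244 > 130
Round 5 — N11, N9 trip offline.
  N11 sheds 214 MW: no online neighbours, lost.
  N9 sheds 244 MW: no online neighbours, lost.
No further trips.

yes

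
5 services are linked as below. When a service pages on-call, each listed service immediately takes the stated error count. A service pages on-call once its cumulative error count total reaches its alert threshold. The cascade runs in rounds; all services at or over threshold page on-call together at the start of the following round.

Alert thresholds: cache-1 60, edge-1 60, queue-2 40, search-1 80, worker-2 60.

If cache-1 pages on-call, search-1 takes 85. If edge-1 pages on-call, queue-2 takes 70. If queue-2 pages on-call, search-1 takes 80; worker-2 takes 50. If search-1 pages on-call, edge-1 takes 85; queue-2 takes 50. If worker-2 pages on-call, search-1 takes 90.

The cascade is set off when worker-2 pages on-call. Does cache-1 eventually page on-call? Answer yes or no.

no

Round 1 — worker-2 pages on-call (initial).
  search-1: +90 → 90 ≥ 80
Round 2 — search-1 pages on-call.
  edge-1: +85 → 85 ≥ 60
  queue-2: +50 → 50 ≥ 40
Round 3 — edge-1, queue-2 page on-call.
No further pages.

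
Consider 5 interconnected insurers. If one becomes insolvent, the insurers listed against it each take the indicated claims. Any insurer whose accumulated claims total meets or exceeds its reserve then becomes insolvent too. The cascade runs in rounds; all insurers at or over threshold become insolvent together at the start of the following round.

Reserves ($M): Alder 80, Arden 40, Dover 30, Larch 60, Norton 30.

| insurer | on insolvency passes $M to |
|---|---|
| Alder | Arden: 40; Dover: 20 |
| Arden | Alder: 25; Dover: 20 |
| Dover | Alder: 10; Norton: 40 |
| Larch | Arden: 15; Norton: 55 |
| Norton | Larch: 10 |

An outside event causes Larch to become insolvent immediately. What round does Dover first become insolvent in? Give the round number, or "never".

Round 1 — Larch becomes insolvent (initial).
  Arden: +15 → 15 < 40
  Norton: +55 → 55 ≥ 30
Round 2 — Norton becomes insolvent.
No further insolvencies.

never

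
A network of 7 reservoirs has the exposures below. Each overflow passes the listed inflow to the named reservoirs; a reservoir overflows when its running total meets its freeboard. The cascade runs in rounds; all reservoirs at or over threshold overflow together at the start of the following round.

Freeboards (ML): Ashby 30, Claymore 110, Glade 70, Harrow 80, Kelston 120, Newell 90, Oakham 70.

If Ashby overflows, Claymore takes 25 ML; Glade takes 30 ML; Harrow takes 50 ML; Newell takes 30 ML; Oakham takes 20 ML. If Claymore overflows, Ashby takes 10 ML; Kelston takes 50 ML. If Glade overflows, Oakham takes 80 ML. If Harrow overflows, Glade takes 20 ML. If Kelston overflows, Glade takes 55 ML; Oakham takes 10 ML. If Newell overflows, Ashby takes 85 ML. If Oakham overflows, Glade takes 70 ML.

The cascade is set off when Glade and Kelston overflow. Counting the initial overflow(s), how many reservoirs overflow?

3

Round 1 — Glade, Kelston overflow (initial).
  Oakham: +80+10 → 90 ≥ 70
Round 2 — Oakham overflows.
No further overflows.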